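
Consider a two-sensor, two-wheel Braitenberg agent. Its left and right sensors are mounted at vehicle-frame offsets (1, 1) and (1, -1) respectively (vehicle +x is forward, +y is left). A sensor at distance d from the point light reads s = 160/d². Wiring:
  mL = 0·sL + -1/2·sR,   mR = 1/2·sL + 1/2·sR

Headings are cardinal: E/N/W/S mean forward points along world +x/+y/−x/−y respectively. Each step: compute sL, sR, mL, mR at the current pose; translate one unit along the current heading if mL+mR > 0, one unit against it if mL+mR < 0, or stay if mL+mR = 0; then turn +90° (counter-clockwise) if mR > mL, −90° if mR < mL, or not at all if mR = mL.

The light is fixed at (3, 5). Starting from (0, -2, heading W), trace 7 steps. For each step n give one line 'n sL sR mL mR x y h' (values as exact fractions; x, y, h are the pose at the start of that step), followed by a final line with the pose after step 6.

n=0: pose=(0,-2,W); sL=2, sR=40/13; mL=-20/13, mR=33/13; mL+mR=1 → advance +1; mR−mL=53/13 → turn +1·90°
n=1: pose=(-1,-2,S); sL=160/73, sR=160/89; mL=-80/89, mR=12960/6497; mL+mR=80/73 → advance +1; mR−mL=18800/6497 → turn +1·90°
n=2: pose=(-1,-3,E); sL=80/29, sR=16/9; mL=-8/9, mR=592/261; mL+mR=40/29 → advance +1; mR−mL=824/261 → turn +1·90°
n=3: pose=(0,-3,N); sL=32/13, sR=160/53; mL=-80/53, mR=1888/689; mL+mR=16/13 → advance +1; mR−mL=2928/689 → turn +1·90°
n=4: pose=(0,-2,W); sL=2, sR=40/13; mL=-20/13, mR=33/13; mL+mR=1 → advance +1; mR−mL=53/13 → turn +1·90°
n=5: pose=(-1,-2,S); sL=160/73, sR=160/89; mL=-80/89, mR=12960/6497; mL+mR=80/73 → advance +1; mR−mL=18800/6497 → turn +1·90°
n=6: pose=(-1,-3,E); sL=80/29, sR=16/9; mL=-8/9, mR=592/261; mL+mR=40/29 → advance +1; mR−mL=824/261 → turn +1·90°

0 2 40/13 -20/13 33/13 0 -2 W
1 160/73 160/89 -80/89 12960/6497 -1 -2 S
2 80/29 16/9 -8/9 592/261 -1 -3 E
3 32/13 160/53 -80/53 1888/689 0 -3 N
4 2 40/13 -20/13 33/13 0 -2 W
5 160/73 160/89 -80/89 12960/6497 -1 -2 S
6 80/29 16/9 -8/9 592/261 -1 -3 E
final 0 -3 N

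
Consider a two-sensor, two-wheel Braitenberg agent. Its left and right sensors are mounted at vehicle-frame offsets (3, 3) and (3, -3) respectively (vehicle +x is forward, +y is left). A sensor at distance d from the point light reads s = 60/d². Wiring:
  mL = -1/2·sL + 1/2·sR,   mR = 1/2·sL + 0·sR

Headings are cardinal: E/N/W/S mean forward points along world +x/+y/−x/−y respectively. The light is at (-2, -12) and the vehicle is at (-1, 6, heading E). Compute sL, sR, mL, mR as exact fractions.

left sensor world pos  = (2, 9); dL² = 457
right sensor world pos = (2, 3); dR² = 241
sL = 60/457 = 60/457
sR = 60/241 = 60/241
mL = -1/2·sL + 1/2·sR = 6480/110137
mR = 1/2·sL + 0·sR = 30/457

60/457 60/241 6480/110137 30/457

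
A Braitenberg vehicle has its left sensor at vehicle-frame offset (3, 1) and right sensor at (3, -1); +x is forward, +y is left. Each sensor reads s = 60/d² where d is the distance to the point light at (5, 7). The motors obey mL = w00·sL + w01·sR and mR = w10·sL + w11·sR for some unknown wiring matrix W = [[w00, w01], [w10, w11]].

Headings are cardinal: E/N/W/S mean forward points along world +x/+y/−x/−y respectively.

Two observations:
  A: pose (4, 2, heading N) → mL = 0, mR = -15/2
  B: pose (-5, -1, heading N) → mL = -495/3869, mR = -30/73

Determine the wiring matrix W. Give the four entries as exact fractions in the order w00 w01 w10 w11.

obs A: pose=(4,2,N) → sL=15/2, sR=15, mL=0, mR=-15/2
obs B: pose=(-5,-1,N) → sL=30/73, sR=30/53, mL=-495/3869, mR=-30/73
sensor matrix S = [[15/2, 15], [30/73, 30/53]]; det S = -7425/3869
solve [mL_A; mL_B] = S·[w00; w01] and [mR_A; mR_B] = S·[w10; w11]:
  w00 = -1, w01 = 1/2, w10 = -1, w11 = 0

-1 1/2 -1 0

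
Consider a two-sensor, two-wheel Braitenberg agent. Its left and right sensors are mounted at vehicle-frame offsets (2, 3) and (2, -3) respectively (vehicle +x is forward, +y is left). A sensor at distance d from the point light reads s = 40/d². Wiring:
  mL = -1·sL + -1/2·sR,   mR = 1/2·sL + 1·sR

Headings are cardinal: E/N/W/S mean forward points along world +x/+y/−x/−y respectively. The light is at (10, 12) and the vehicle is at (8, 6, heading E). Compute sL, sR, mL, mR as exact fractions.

40/9 40/81 -380/81 220/81

left sensor world pos  = (10, 9); dL² = 9
right sensor world pos = (10, 3); dR² = 81
sL = 40/9 = 40/9
sR = 40/81 = 40/81
mL = -1·sL + -1/2·sR = -380/81
mR = 1/2·sL + 1·sR = 220/81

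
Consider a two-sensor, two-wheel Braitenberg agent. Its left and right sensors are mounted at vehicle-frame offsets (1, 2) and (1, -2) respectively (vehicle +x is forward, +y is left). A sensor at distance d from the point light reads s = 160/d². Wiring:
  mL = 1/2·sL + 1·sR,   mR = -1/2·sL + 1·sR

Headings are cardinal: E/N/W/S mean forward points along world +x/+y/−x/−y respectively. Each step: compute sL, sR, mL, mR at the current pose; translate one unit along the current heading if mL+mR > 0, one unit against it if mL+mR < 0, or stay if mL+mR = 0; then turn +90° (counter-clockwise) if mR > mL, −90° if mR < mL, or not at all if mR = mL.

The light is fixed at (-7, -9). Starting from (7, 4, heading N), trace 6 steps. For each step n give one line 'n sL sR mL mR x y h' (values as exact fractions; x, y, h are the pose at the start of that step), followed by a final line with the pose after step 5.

n=0: pose=(7,4,N); sL=8/17, sR=40/113; mL=1132/1921, mR=228/1921; mL+mR=80/113 → advance +1; mR−mL=-8/17 → turn -1·90°
n=1: pose=(7,5,E); sL=160/481, sR=160/369; mL=106480/177489, mR=47440/177489; mL+mR=320/369 → advance +1; mR−mL=-160/481 → turn -1·90°
n=2: pose=(8,5,S); sL=80/229, sR=80/169; mL=25080/38701, mR=11560/38701; mL+mR=160/169 → advance +1; mR−mL=-80/229 → turn -1·90°
n=3: pose=(8,4,W); sL=160/317, sR=160/421; mL=84400/133457, mR=17040/133457; mL+mR=320/421 → advance +1; mR−mL=-160/317 → turn -1·90°
n=4: pose=(7,4,N); sL=8/17, sR=40/113; mL=1132/1921, mR=228/1921; mL+mR=80/113 → advance +1; mR−mL=-8/17 → turn -1·90°
n=5: pose=(7,5,E); sL=160/481, sR=160/369; mL=106480/177489, mR=47440/177489; mL+mR=320/369 → advance +1; mR−mL=-160/481 → turn -1·90°

0 8/17 40/113 1132/1921 228/1921 7 4 N
1 160/481 160/369 106480/177489 47440/177489 7 5 E
2 80/229 80/169 25080/38701 11560/38701 8 5 S
3 160/317 160/421 84400/133457 17040/133457 8 4 W
4 8/17 40/113 1132/1921 228/1921 7 4 N
5 160/481 160/369 106480/177489 47440/177489 7 5 E
final 8 5 S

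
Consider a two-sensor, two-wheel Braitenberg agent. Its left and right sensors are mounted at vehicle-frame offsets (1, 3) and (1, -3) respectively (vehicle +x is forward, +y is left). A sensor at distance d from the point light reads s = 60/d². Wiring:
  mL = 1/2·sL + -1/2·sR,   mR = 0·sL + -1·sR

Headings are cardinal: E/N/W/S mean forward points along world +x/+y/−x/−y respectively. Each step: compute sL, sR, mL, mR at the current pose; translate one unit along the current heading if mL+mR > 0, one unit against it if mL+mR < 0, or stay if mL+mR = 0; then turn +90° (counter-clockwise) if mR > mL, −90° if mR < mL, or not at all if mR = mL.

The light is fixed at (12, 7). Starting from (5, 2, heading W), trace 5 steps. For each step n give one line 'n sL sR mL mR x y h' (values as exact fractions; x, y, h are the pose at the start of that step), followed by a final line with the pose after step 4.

0 15/32 15/17 -225/1088 -15/17 5 2 W
1 60/97 12/5 -432/485 -12/5 6 2 N
2 30/17 30/53 540/901 -30/53 6 1 E
3 60/53 60/113 1800/5989 -60/113 7 1 S
4 3/5 3/2 -9/20 -3/2 7 2 W
final 8 2 N

n=0: pose=(5,2,W); sL=15/32, sR=15/17; mL=-225/1088, mR=-15/17; mL+mR=-1185/1088 → advance -1; mR−mL=-735/1088 → turn -1·90°
n=1: pose=(6,2,N); sL=60/97, sR=12/5; mL=-432/485, mR=-12/5; mL+mR=-1596/485 → advance -1; mR−mL=-732/485 → turn -1·90°
n=2: pose=(6,1,E); sL=30/17, sR=30/53; mL=540/901, mR=-30/53; mL+mR=30/901 → advance +1; mR−mL=-1050/901 → turn -1·90°
n=3: pose=(7,1,S); sL=60/53, sR=60/113; mL=1800/5989, mR=-60/113; mL+mR=-1380/5989 → advance -1; mR−mL=-4980/5989 → turn -1·90°
n=4: pose=(7,2,W); sL=3/5, sR=3/2; mL=-9/20, mR=-3/2; mL+mR=-39/20 → advance -1; mR−mL=-21/20 → turn -1·90°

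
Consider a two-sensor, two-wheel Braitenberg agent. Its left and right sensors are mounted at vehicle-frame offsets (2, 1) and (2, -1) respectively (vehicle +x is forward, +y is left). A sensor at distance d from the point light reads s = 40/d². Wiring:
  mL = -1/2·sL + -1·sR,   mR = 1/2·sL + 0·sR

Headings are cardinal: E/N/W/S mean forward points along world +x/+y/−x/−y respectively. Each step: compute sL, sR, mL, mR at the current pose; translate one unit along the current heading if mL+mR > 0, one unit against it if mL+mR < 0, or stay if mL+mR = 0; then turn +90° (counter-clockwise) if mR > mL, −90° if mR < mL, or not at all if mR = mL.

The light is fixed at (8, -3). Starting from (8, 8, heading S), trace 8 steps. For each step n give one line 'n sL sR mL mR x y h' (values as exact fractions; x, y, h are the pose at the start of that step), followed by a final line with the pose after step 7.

n=0: pose=(8,8,S); sL=20/41, sR=20/41; mL=-30/41, mR=10/41; mL+mR=-20/41 → advance -1; mR−mL=40/41 → turn +1·90°
n=1: pose=(8,9,E); sL=40/173, sR=8/25; mL=-1884/4325, mR=20/173; mL+mR=-8/25 → advance -1; mR−mL=2384/4325 → turn +1·90°
n=2: pose=(7,9,N); sL=1/5, sR=10/49; mL=-149/490, mR=1/10; mL+mR=-10/49 → advance -1; mR−mL=99/245 → turn +1·90°
n=3: pose=(7,8,W); sL=40/109, sR=40/153; mL=-7420/16677, mR=20/109; mL+mR=-40/153 → advance -1; mR−mL=10480/16677 → turn +1·90°
n=4: pose=(8,8,S); sL=20/41, sR=20/41; mL=-30/41, mR=10/41; mL+mR=-20/41 → advance -1; mR−mL=40/41 → turn +1·90°
n=5: pose=(8,9,E); sL=40/173, sR=8/25; mL=-1884/4325, mR=20/173; mL+mR=-8/25 → advance -1; mR−mL=2384/4325 → turn +1·90°
n=6: pose=(7,9,N); sL=1/5, sR=10/49; mL=-149/490, mR=1/10; mL+mR=-10/49 → advance -1; mR−mL=99/245 → turn +1·90°
n=7: pose=(7,8,W); sL=40/109, sR=40/153; mL=-7420/16677, mR=20/109; mL+mR=-40/153 → advance -1; mR−mL=10480/16677 → turn +1·90°

0 20/41 20/41 -30/41 10/41 8 8 S
1 40/173 8/25 -1884/4325 20/173 8 9 E
2 1/5 10/49 -149/490 1/10 7 9 N
3 40/109 40/153 -7420/16677 20/109 7 8 W
4 20/41 20/41 -30/41 10/41 8 8 S
5 40/173 8/25 -1884/4325 20/173 8 9 E
6 1/5 10/49 -149/490 1/10 7 9 N
7 40/109 40/153 -7420/16677 20/109 7 8 W
final 8 8 S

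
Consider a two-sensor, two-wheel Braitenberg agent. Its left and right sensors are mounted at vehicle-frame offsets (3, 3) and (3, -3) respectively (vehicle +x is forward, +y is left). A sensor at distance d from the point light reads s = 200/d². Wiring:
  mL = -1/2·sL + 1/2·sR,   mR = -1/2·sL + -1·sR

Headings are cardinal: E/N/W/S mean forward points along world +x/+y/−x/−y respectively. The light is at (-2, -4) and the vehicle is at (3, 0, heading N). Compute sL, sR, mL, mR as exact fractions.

200/53 200/113 -6000/5989 -21900/5989

left sensor world pos  = (0, 3); dL² = 53
right sensor world pos = (6, 3); dR² = 113
sL = 200/53 = 200/53
sR = 200/113 = 200/113
mL = -1/2·sL + 1/2·sR = -6000/5989
mR = -1/2·sL + -1·sR = -21900/5989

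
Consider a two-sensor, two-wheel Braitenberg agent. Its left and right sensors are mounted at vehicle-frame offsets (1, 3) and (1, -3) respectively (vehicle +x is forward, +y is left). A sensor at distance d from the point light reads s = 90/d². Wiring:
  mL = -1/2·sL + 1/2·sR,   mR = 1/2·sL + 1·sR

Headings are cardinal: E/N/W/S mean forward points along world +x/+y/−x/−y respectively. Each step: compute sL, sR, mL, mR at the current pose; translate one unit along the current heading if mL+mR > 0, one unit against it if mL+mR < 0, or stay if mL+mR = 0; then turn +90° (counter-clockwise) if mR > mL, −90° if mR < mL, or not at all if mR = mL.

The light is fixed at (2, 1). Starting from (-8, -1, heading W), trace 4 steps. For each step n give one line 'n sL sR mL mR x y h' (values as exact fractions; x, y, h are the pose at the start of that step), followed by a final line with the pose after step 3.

0 45/73 45/61 270/4453 9315/8906 -8 -1 W
1 90/73 18/41 -1188/2993 3159/2993 -9 -1 S
2 9/10 45/68 -81/680 189/170 -9 -2 E
3 90/173 90/53 5400/9169 17955/9169 -8 -2 N
final -8 -1 W

n=0: pose=(-8,-1,W); sL=45/73, sR=45/61; mL=270/4453, mR=9315/8906; mL+mR=135/122 → advance +1; mR−mL=8775/8906 → turn +1·90°
n=1: pose=(-9,-1,S); sL=90/73, sR=18/41; mL=-1188/2993, mR=3159/2993; mL+mR=27/41 → advance +1; mR−mL=4347/2993 → turn +1·90°
n=2: pose=(-9,-2,E); sL=9/10, sR=45/68; mL=-81/680, mR=189/170; mL+mR=135/136 → advance +1; mR−mL=837/680 → turn +1·90°
n=3: pose=(-8,-2,N); sL=90/173, sR=90/53; mL=5400/9169, mR=17955/9169; mL+mR=135/53 → advance +1; mR−mL=12555/9169 → turn +1·90°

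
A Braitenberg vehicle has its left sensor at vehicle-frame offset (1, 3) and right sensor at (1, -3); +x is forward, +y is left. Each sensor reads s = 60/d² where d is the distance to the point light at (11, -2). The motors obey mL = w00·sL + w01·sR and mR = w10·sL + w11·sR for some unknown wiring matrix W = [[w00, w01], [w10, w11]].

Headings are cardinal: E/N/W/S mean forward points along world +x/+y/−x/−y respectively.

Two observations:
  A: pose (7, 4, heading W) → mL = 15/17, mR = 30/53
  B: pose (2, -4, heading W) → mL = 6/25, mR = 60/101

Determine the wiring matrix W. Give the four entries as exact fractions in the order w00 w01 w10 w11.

1/2 0 0 1

obs A: pose=(7,4,W) → sL=30/17, sR=30/53, mL=15/17, mR=30/53
obs B: pose=(2,-4,W) → sL=12/25, sR=60/101, mL=6/25, mR=60/101
sensor matrix S = [[30/17, 30/53], [12/25, 60/101]]; det S = 353376/455005
solve [mL_A; mL_B] = S·[w00; w01] and [mR_A; mR_B] = S·[w10; w11]:
  w00 = 1/2, w01 = 0, w10 = 0, w11 = 1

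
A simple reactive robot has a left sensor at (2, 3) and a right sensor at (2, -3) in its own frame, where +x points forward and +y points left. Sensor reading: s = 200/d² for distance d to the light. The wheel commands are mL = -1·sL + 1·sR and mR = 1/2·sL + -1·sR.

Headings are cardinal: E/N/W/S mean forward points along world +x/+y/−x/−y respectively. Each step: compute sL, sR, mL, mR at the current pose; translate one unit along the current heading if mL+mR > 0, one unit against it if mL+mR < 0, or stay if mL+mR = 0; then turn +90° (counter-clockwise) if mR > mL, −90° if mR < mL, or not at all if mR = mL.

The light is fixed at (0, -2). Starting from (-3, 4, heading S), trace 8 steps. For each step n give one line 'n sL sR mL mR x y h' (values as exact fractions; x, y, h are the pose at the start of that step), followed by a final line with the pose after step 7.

0 25/2 50/13 -225/26 125/52 -3 4 S
1 200/101 200/17 16800/1717 -18500/1717 -3 5 E
2 100/13 100/37 -2400/481 550/481 -4 5 S
3 8/5 200/29 768/145 -884/145 -4 6 E
4 5 2 -3 1/2 -5 6 S
5 200/153 40/9 160/51 -580/153 -5 7 E
6 100/29 20/13 -720/377 70/377 -6 7 S
7 40/37 40/13 960/481 -1220/481 -6 8 E
final -7 8 S

n=0: pose=(-3,4,S); sL=25/2, sR=50/13; mL=-225/26, mR=125/52; mL+mR=-25/4 → advance -1; mR−mL=575/52 → turn +1·90°
n=1: pose=(-3,5,E); sL=200/101, sR=200/17; mL=16800/1717, mR=-18500/1717; mL+mR=-100/101 → advance -1; mR−mL=-35300/1717 → turn -1·90°
n=2: pose=(-4,5,S); sL=100/13, sR=100/37; mL=-2400/481, mR=550/481; mL+mR=-50/13 → advance -1; mR−mL=2950/481 → turn +1·90°
n=3: pose=(-4,6,E); sL=8/5, sR=200/29; mL=768/145, mR=-884/145; mL+mR=-4/5 → advance -1; mR−mL=-1652/145 → turn -1·90°
n=4: pose=(-5,6,S); sL=5, sR=2; mL=-3, mR=1/2; mL+mR=-5/2 → advance -1; mR−mL=7/2 → turn +1·90°
n=5: pose=(-5,7,E); sL=200/153, sR=40/9; mL=160/51, mR=-580/153; mL+mR=-100/153 → advance -1; mR−mL=-1060/153 → turn -1·90°
n=6: pose=(-6,7,S); sL=100/29, sR=20/13; mL=-720/377, mR=70/377; mL+mR=-50/29 → advance -1; mR−mL=790/377 → turn +1·90°
n=7: pose=(-6,8,E); sL=40/37, sR=40/13; mL=960/481, mR=-1220/481; mL+mR=-20/37 → advance -1; mR−mL=-2180/481 → turn -1·90°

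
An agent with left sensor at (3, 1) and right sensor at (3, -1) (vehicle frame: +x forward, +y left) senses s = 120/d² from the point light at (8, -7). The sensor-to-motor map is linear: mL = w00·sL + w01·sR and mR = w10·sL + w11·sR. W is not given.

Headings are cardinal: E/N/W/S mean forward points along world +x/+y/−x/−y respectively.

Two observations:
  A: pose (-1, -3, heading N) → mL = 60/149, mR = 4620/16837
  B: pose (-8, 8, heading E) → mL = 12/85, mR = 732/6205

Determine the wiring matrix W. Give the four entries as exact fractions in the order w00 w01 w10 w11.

obs A: pose=(-1,-3,N) → sL=120/149, sR=120/113, mL=60/149, mR=4620/16837
obs B: pose=(-8,8,E) → sL=24/85, sR=24/73, mL=12/85, mR=732/6205
sensor matrix S = [[120/149, 120/113], [24/85, 24/73]]; det S = -732672/20894717
solve [mL_A; mL_B] = S·[w00; w01] and [mR_A; mR_B] = S·[w10; w11]:
  w00 = 1/2, w01 = 0, w10 = 1, w11 = -1/2

1/2 0 1 -1/2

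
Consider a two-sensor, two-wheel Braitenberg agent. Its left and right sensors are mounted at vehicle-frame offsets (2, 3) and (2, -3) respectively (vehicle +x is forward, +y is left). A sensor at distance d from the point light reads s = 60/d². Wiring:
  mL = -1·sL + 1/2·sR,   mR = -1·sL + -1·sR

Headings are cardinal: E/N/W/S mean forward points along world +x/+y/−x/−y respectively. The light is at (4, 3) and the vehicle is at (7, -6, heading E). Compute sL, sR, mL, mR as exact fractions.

left sensor world pos  = (9, -3); dL² = 61
right sensor world pos = (9, -9); dR² = 169
sL = 60/61 = 60/61
sR = 60/169 = 60/169
mL = -1·sL + 1/2·sR = -8310/10309
mR = -1·sL + -1·sR = -13800/10309

60/61 60/169 -8310/10309 -13800/10309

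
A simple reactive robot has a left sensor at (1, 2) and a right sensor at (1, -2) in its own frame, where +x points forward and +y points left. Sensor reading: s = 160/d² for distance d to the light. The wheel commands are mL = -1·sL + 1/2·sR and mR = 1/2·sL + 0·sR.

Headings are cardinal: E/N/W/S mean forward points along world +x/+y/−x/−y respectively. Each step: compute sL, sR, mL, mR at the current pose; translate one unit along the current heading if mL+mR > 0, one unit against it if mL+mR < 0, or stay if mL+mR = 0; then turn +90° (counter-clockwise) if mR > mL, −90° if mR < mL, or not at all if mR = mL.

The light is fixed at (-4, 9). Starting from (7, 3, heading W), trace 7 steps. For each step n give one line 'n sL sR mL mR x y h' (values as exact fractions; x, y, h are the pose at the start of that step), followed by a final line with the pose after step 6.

0 40/41 40/29 -340/1189 20/41 7 3 W
1 160/193 160/113 -2640/21809 80/193 6 3 S
2 80/73 80/101 -5160/7373 40/73 6 2 E
3 32/17 160/157 -3664/2669 16/17 5 2 N
4 40/41 8/5 -36/205 20/41 5 1 W
5 160/181 160/117 -4240/21177 80/181 4 1 S
6 16/13 80/101 -1096/1313 8/13 4 0 E
final 3 0 N

n=0: pose=(7,3,W); sL=40/41, sR=40/29; mL=-340/1189, mR=20/41; mL+mR=240/1189 → advance +1; mR−mL=920/1189 → turn +1·90°
n=1: pose=(6,3,S); sL=160/193, sR=160/113; mL=-2640/21809, mR=80/193; mL+mR=6400/21809 → advance +1; mR−mL=11680/21809 → turn +1·90°
n=2: pose=(6,2,E); sL=80/73, sR=80/101; mL=-5160/7373, mR=40/73; mL+mR=-1120/7373 → advance -1; mR−mL=9200/7373 → turn +1·90°
n=3: pose=(5,2,N); sL=32/17, sR=160/157; mL=-3664/2669, mR=16/17; mL+mR=-1152/2669 → advance -1; mR−mL=6176/2669 → turn +1·90°
n=4: pose=(5,1,W); sL=40/41, sR=8/5; mL=-36/205, mR=20/41; mL+mR=64/205 → advance +1; mR−mL=136/205 → turn +1·90°
n=5: pose=(4,1,S); sL=160/181, sR=160/117; mL=-4240/21177, mR=80/181; mL+mR=5120/21177 → advance +1; mR−mL=13600/21177 → turn +1·90°
n=6: pose=(4,0,E); sL=16/13, sR=80/101; mL=-1096/1313, mR=8/13; mL+mR=-288/1313 → advance -1; mR−mL=1904/1313 → turn +1·90°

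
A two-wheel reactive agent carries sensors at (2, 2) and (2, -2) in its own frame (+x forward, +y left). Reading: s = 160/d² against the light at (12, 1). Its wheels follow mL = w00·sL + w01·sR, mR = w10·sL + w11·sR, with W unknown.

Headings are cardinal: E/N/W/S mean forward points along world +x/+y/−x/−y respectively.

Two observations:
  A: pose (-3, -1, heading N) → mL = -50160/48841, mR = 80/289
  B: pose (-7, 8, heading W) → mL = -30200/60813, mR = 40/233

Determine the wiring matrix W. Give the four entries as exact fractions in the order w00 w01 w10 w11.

-1 -1/2 1/2 0

obs A: pose=(-3,-1,N) → sL=160/289, sR=160/169, mL=-50160/48841, mR=80/289
obs B: pose=(-7,8,W) → sL=80/233, sR=80/261, mL=-30200/60813, mR=40/233
sensor matrix S = [[160/289, 160/169], [80/233, 80/261]]; det S = -461465600/2970167733
solve [mL_A; mL_B] = S·[w00; w01] and [mR_A; mR_B] = S·[w10; w11]:
  w00 = -1, w01 = -1/2, w10 = 1/2, w11 = 0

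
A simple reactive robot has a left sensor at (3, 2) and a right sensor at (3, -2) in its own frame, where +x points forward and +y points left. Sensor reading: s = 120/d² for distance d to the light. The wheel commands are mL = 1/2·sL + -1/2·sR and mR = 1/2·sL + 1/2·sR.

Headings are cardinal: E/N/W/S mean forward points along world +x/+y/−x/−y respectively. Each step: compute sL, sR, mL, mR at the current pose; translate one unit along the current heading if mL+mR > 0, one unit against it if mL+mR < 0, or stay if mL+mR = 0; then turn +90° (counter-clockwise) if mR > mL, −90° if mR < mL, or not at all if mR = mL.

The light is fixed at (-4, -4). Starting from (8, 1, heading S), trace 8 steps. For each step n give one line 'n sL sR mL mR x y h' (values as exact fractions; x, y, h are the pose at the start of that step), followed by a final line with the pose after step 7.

0 3/5 15/13 -18/65 57/65 8 1 S
1 40/87 120/229 -640/19923 9800/19923 8 0 E
2 12/17 60/137 312/2329 1332/2329 9 0 N
3 120/109 120/149 2400/16241 15480/16241 9 1 W
4 3/5 15/13 -18/65 57/65 8 1 S
5 40/87 120/229 -640/19923 9800/19923 8 0 E
6 12/17 60/137 312/2329 1332/2329 9 0 N
7 120/109 120/149 2400/16241 15480/16241 9 1 W
final 8 1 S

n=0: pose=(8,1,S); sL=3/5, sR=15/13; mL=-18/65, mR=57/65; mL+mR=3/5 → advance +1; mR−mL=15/13 → turn +1·90°
n=1: pose=(8,0,E); sL=40/87, sR=120/229; mL=-640/19923, mR=9800/19923; mL+mR=40/87 → advance +1; mR−mL=120/229 → turn +1·90°
n=2: pose=(9,0,N); sL=12/17, sR=60/137; mL=312/2329, mR=1332/2329; mL+mR=12/17 → advance +1; mR−mL=60/137 → turn +1·90°
n=3: pose=(9,1,W); sL=120/109, sR=120/149; mL=2400/16241, mR=15480/16241; mL+mR=120/109 → advance +1; mR−mL=120/149 → turn +1·90°
n=4: pose=(8,1,S); sL=3/5, sR=15/13; mL=-18/65, mR=57/65; mL+mR=3/5 → advance +1; mR−mL=15/13 → turn +1·90°
n=5: pose=(8,0,E); sL=40/87, sR=120/229; mL=-640/19923, mR=9800/19923; mL+mR=40/87 → advance +1; mR−mL=120/229 → turn +1·90°
n=6: pose=(9,0,N); sL=12/17, sR=60/137; mL=312/2329, mR=1332/2329; mL+mR=12/17 → advance +1; mR−mL=60/137 → turn +1·90°
n=7: pose=(9,1,W); sL=120/109, sR=120/149; mL=2400/16241, mR=15480/16241; mL+mR=120/109 → advance +1; mR−mL=120/149 → turn +1·90°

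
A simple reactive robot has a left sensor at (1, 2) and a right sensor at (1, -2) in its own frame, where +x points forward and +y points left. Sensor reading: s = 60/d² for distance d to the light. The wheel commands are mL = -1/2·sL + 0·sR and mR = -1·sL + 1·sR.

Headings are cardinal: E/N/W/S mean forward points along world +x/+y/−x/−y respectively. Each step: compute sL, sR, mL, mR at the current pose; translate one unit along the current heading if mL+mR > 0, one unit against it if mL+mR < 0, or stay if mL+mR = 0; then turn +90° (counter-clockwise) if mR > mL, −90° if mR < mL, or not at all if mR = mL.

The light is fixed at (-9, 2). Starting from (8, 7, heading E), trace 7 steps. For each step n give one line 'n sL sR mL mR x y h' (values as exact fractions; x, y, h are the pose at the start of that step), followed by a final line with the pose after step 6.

0 60/373 20/111 -30/373 800/41403 8 7 E
1 15/58 1/6 -15/116 -8/87 7 7 N
2 60/229 20/87 -30/229 -640/19923 7 6 W
3 6/37 10/39 -3/37 136/1443 8 6 S
4 60/349 12/65 -30/349 288/22685 8 5 E
5 15/53 3/17 -15/106 -96/901 7 5 N
6 4/15 60/241 -2/15 -64/3615 7 4 W
final 8 4 S

n=0: pose=(8,7,E); sL=60/373, sR=20/111; mL=-30/373, mR=800/41403; mL+mR=-2530/41403 → advance -1; mR−mL=4130/41403 → turn +1·90°
n=1: pose=(7,7,N); sL=15/58, sR=1/6; mL=-15/116, mR=-8/87; mL+mR=-77/348 → advance -1; mR−mL=13/348 → turn +1·90°
n=2: pose=(7,6,W); sL=60/229, sR=20/87; mL=-30/229, mR=-640/19923; mL+mR=-3250/19923 → advance -1; mR−mL=1970/19923 → turn +1·90°
n=3: pose=(8,6,S); sL=6/37, sR=10/39; mL=-3/37, mR=136/1443; mL+mR=19/1443 → advance +1; mR−mL=253/1443 → turn +1·90°
n=4: pose=(8,5,E); sL=60/349, sR=12/65; mL=-30/349, mR=288/22685; mL+mR=-1662/22685 → advance -1; mR−mL=2238/22685 → turn +1·90°
n=5: pose=(7,5,N); sL=15/53, sR=3/17; mL=-15/106, mR=-96/901; mL+mR=-447/1802 → advance -1; mR−mL=63/1802 → turn +1·90°
n=6: pose=(7,4,W); sL=4/15, sR=60/241; mL=-2/15, mR=-64/3615; mL+mR=-182/1205 → advance -1; mR−mL=418/3615 → turn +1·90°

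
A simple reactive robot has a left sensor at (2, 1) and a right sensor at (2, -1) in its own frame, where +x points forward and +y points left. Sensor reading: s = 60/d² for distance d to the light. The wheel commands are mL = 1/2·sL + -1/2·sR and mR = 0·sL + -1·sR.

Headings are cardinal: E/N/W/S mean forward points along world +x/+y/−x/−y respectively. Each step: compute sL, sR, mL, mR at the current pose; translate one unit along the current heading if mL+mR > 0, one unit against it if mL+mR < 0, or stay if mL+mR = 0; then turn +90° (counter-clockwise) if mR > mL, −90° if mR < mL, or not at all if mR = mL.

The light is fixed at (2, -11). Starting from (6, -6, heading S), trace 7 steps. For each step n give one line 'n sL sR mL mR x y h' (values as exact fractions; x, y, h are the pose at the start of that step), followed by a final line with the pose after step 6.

n=0: pose=(6,-6,S); sL=30/17, sR=10/3; mL=-40/51, mR=-10/3; mL+mR=-70/17 → advance -1; mR−mL=-130/51 → turn -1·90°
n=1: pose=(6,-5,W); sL=60/29, sR=60/53; mL=720/1537, mR=-60/53; mL+mR=-1020/1537 → advance -1; mR−mL=-2460/1537 → turn -1·90°
n=2: pose=(7,-5,N); sL=3/4, sR=3/5; mL=3/40, mR=-3/5; mL+mR=-21/40 → advance -1; mR−mL=-27/40 → turn -1·90°
n=3: pose=(7,-6,E); sL=12/17, sR=12/13; mL=-24/221, mR=-12/13; mL+mR=-228/221 → advance -1; mR−mL=-180/221 → turn -1·90°
n=4: pose=(6,-6,S); sL=30/17, sR=10/3; mL=-40/51, mR=-10/3; mL+mR=-70/17 → advance -1; mR−mL=-130/51 → turn -1·90°
n=5: pose=(6,-5,W); sL=60/29, sR=60/53; mL=720/1537, mR=-60/53; mL+mR=-1020/1537 → advance -1; mR−mL=-2460/1537 → turn -1·90°
n=6: pose=(7,-5,N); sL=3/4, sR=3/5; mL=3/40, mR=-3/5; mL+mR=-21/40 → advance -1; mR−mL=-27/40 → turn -1·90°

0 30/17 10/3 -40/51 -10/3 6 -6 S
1 60/29 60/53 720/1537 -60/53 6 -5 W
2 3/4 3/5 3/40 -3/5 7 -5 N
3 12/17 12/13 -24/221 -12/13 7 -6 E
4 30/17 10/3 -40/51 -10/3 6 -6 S
5 60/29 60/53 720/1537 -60/53 6 -5 W
6 3/4 3/5 3/40 -3/5 7 -5 N
final 7 -6 E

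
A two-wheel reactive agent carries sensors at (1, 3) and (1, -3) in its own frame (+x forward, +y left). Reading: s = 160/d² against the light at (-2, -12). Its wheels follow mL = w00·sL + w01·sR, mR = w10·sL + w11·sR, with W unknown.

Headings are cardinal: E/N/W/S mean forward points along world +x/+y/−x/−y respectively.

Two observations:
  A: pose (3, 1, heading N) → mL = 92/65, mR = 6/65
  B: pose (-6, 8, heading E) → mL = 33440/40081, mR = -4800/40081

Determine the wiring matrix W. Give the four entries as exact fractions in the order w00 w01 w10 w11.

obs A: pose=(3,1,N) → sL=4/5, sR=8/13, mL=92/65, mR=6/65
obs B: pose=(-6,8,E) → sL=80/269, sR=80/149, mL=33440/40081, mR=-4800/40081
sensor matrix S = [[4/5, 8/13], [80/269, 80/149]]; det S = 128448/521053
solve [mL_A; mL_B] = S·[w00; w01] and [mR_A; mR_B] = S·[w10; w11]:
  w00 = 1, w01 = 1, w10 = 1/2, w11 = -1/2

1 1 1/2 -1/2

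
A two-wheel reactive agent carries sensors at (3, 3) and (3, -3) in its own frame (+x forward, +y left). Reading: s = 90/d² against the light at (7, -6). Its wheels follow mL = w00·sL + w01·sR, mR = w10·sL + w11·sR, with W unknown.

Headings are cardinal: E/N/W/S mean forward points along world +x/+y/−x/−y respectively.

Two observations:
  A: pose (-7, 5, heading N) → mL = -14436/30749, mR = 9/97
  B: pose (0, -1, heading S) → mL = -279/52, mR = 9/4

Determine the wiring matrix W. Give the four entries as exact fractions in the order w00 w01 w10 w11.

obs A: pose=(-7,5,N) → sL=18/97, sR=90/317, mL=-14436/30749, mR=9/97
obs B: pose=(0,-1,S) → sL=9/2, sR=45/52, mL=-279/52, mR=9/4
sensor matrix S = [[18/97, 90/317], [9/2, 45/52]]; det S = -893025/799474
solve [mL_A; mL_B] = S·[w00; w01] and [mR_A; mR_B] = S·[w10; w11]:
  w00 = -1, w01 = -1, w10 = 1/2, w11 = 0

-1 -1 1/2 0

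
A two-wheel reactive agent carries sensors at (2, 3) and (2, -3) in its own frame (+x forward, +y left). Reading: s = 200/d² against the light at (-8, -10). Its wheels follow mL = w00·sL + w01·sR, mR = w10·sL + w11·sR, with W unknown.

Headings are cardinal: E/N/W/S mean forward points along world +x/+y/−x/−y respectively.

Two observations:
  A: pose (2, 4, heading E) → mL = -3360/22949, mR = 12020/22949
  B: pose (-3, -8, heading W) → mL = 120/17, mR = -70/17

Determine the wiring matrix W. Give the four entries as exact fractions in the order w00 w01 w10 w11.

1/2 -1/2 -1/2 1

obs A: pose=(2,4,E) → sL=200/433, sR=40/53, mL=-3360/22949, mR=12020/22949
obs B: pose=(-3,-8,W) → sL=20, sR=100/17, mL=120/17, mR=-70/17
sensor matrix S = [[200/433, 40/53], [20, 100/17]]; det S = -4828800/390133
solve [mL_A; mL_B] = S·[w00; w01] and [mR_A; mR_B] = S·[w10; w11]:
  w00 = 1/2, w01 = -1/2, w10 = -1/2, w11 = 1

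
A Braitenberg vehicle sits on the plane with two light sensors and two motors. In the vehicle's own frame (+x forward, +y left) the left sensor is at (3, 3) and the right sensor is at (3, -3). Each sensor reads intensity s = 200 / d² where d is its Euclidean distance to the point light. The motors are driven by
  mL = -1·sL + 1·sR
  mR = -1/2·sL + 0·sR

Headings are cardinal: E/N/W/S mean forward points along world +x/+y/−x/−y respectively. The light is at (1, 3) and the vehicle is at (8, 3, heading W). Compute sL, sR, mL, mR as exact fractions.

left sensor world pos  = (5, 0); dL² = 25
right sensor world pos = (5, 6); dR² = 25
sL = 200/25 = 8
sR = 200/25 = 8
mL = -1·sL + 1·sR = 0
mR = -1/2·sL + 0·sR = -4

8 8 0 -4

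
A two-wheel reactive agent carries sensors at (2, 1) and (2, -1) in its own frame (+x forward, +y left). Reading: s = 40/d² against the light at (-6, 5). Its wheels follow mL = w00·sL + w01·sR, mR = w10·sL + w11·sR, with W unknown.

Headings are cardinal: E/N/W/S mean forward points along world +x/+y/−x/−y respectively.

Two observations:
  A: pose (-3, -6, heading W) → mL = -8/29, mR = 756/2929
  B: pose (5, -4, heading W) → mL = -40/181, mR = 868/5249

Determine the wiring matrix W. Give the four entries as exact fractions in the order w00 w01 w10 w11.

obs A: pose=(-3,-6,W) → sL=8/29, sR=40/101, mL=-8/29, mR=756/2929
obs B: pose=(5,-4,W) → sL=40/181, sR=8/29, mL=-40/181, mR=868/5249
sensor matrix S = [[8/29, 40/101], [40/181, 8/29]]; det S = -175616/15374321
solve [mL_A; mL_B] = S·[w00; w01] and [mR_A; mR_B] = S·[w10; w11]:
  w00 = -1, w01 = 0, w10 = -1/2, w11 = 1

-1 0 -1/2 1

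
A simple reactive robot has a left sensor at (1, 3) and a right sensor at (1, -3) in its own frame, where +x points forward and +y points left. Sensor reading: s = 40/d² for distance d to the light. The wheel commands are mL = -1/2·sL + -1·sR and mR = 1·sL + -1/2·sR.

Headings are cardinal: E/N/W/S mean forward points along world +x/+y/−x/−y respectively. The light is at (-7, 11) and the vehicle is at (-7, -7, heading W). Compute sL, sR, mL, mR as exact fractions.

20/221 20/113 -5550/24973 50/24973

left sensor world pos  = (-8, -10); dL² = 442
right sensor world pos = (-8, -4); dR² = 226
sL = 40/442 = 20/221
sR = 40/226 = 20/113
mL = -1/2·sL + -1·sR = -5550/24973
mR = 1·sL + -1/2·sR = 50/24973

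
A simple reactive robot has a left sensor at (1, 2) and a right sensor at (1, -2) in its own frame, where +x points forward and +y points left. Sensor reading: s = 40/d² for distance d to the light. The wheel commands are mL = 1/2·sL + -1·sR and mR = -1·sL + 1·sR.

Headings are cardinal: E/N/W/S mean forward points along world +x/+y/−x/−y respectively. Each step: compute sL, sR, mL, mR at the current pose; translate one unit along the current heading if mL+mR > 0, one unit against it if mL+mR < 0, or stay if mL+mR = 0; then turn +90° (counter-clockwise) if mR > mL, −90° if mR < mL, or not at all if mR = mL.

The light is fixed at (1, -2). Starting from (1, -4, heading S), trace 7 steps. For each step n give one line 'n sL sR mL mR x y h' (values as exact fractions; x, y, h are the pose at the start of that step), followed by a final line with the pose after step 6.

0 40/13 40/13 -20/13 0 1 -4 S
1 20 4 6 -16 1 -3 E
2 8 40/13 12/13 -64/13 0 -3 S
3 5 5 -5/2 0 0 -2 W
4 8 8 -4 0 1 -2 S
5 4 20 -18 16 1 -1 E
6 40/13 8 -84/13 64/13 0 -1 N
final 0 -2 W

n=0: pose=(1,-4,S); sL=40/13, sR=40/13; mL=-20/13, mR=0; mL+mR=-20/13 → advance -1; mR−mL=20/13 → turn +1·90°
n=1: pose=(1,-3,E); sL=20, sR=4; mL=6, mR=-16; mL+mR=-10 → advance -1; mR−mL=-22 → turn -1·90°
n=2: pose=(0,-3,S); sL=8, sR=40/13; mL=12/13, mR=-64/13; mL+mR=-4 → advance -1; mR−mL=-76/13 → turn -1·90°
n=3: pose=(0,-2,W); sL=5, sR=5; mL=-5/2, mR=0; mL+mR=-5/2 → advance -1; mR−mL=5/2 → turn +1·90°
n=4: pose=(1,-2,S); sL=8, sR=8; mL=-4, mR=0; mL+mR=-4 → advance -1; mR−mL=4 → turn +1·90°
n=5: pose=(1,-1,E); sL=4, sR=20; mL=-18, mR=16; mL+mR=-2 → advance -1; mR−mL=34 → turn +1·90°
n=6: pose=(0,-1,N); sL=40/13, sR=8; mL=-84/13, mR=64/13; mL+mR=-20/13 → advance -1; mR−mL=148/13 → turn +1·90°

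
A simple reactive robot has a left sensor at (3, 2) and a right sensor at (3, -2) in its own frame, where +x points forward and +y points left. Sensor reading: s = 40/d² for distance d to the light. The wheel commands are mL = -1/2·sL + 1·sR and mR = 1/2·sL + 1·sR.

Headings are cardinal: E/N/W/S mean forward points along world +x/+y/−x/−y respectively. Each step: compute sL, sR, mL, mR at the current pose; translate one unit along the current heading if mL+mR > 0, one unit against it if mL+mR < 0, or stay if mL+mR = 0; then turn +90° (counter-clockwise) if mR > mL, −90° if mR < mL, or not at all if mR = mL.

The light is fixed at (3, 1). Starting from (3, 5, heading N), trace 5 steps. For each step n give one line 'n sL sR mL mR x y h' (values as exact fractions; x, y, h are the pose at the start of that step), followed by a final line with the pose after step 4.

0 40/53 40/53 20/53 60/53 3 5 N
1 20/9 20/29 -110/261 470/261 3 6 W
2 8 40/13 -12/13 92/13 2 6 S
3 1 5 9/2 11/2 2 5 E
4 40/53 40/53 20/53 60/53 3 5 N
final 3 6 W

n=0: pose=(3,5,N); sL=40/53, sR=40/53; mL=20/53, mR=60/53; mL+mR=80/53 → advance +1; mR−mL=40/53 → turn +1·90°
n=1: pose=(3,6,W); sL=20/9, sR=20/29; mL=-110/261, mR=470/261; mL+mR=40/29 → advance +1; mR−mL=20/9 → turn +1·90°
n=2: pose=(2,6,S); sL=8, sR=40/13; mL=-12/13, mR=92/13; mL+mR=80/13 → advance +1; mR−mL=8 → turn +1·90°
n=3: pose=(2,5,E); sL=1, sR=5; mL=9/2, mR=11/2; mL+mR=10 → advance +1; mR−mL=1 → turn +1·90°
n=4: pose=(3,5,N); sL=40/53, sR=40/53; mL=20/53, mR=60/53; mL+mR=80/53 → advance +1; mR−mL=40/53 → turn +1·90°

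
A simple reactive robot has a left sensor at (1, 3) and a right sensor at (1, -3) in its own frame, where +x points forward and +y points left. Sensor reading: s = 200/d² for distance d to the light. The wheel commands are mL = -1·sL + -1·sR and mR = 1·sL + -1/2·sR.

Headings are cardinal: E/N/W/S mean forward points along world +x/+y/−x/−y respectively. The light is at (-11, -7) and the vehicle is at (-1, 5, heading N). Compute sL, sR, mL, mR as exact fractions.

100/109 100/169 -27800/18421 11450/18421

left sensor world pos  = (-4, 6); dL² = 218
right sensor world pos = (2, 6); dR² = 338
sL = 200/218 = 100/109
sR = 200/338 = 100/169
mL = -1·sL + -1·sR = -27800/18421
mR = 1·sL + -1/2·sR = 11450/18421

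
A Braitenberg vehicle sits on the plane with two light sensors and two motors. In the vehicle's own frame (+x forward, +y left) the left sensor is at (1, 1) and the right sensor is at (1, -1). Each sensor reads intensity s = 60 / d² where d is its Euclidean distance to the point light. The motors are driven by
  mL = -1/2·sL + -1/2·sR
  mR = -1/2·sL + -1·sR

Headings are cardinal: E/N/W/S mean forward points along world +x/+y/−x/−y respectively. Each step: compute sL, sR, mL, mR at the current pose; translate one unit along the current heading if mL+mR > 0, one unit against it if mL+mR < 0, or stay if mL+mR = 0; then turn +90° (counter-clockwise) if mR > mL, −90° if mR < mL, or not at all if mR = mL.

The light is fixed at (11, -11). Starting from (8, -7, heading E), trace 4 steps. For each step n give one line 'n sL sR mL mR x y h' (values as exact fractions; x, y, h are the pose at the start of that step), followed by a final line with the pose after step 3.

n=0: pose=(8,-7,E); sL=60/29, sR=60/13; mL=-1260/377, mR=-2130/377; mL+mR=-3390/377 → advance -1; mR−mL=-30/13 → turn -1·90°
n=1: pose=(7,-7,S); sL=10/3, sR=30/17; mL=-130/51, mR=-175/51; mL+mR=-305/51 → advance -1; mR−mL=-15/17 → turn -1·90°
n=2: pose=(7,-6,W); sL=60/41, sR=60/61; mL=-3060/2501, mR=-4290/2501; mL+mR=-7350/2501 → advance -1; mR−mL=-30/61 → turn -1·90°
n=3: pose=(8,-6,N); sL=15/13, sR=3/2; mL=-69/52, mR=-27/13; mL+mR=-177/52 → advance -1; mR−mL=-3/4 → turn -1·90°

0 60/29 60/13 -1260/377 -2130/377 8 -7 E
1 10/3 30/17 -130/51 -175/51 7 -7 S
2 60/41 60/61 -3060/2501 -4290/2501 7 -6 W
3 15/13 3/2 -69/52 -27/13 8 -6 N
final 8 -7 E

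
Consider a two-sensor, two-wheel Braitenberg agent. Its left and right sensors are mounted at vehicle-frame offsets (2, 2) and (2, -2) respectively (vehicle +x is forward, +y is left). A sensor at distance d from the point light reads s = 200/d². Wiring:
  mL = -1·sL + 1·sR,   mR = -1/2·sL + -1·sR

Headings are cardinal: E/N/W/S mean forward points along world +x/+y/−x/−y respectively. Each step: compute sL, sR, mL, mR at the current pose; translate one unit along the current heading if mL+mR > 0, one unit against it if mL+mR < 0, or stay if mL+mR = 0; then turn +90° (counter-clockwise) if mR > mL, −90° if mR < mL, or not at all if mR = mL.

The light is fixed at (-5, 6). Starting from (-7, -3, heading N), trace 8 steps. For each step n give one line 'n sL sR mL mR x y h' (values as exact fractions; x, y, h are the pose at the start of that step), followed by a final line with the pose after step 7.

n=0: pose=(-7,-3,N); sL=40/13, sR=200/49; mL=640/637, mR=-3580/637; mL+mR=-60/13 → advance -1; mR−mL=-4220/637 → turn -1·90°
n=1: pose=(-7,-4,E); sL=25/8, sR=25/18; mL=-125/72, mR=-425/144; mL+mR=-75/16 → advance -1; mR−mL=-175/144 → turn -1·90°
n=2: pose=(-8,-4,S); sL=40/29, sR=200/169; mL=-960/4901, mR=-9180/4901; mL+mR=-60/29 → advance -1; mR−mL=-8220/4901 → turn -1·90°
n=3: pose=(-8,-3,W); sL=100/73, sR=100/37; mL=3600/2701, mR=-9150/2701; mL+mR=-150/73 → advance -1; mR−mL=-12750/2701 → turn -1·90°
n=4: pose=(-7,-3,N); sL=40/13, sR=200/49; mL=640/637, mR=-3580/637; mL+mR=-60/13 → advance -1; mR−mL=-4220/637 → turn -1·90°
n=5: pose=(-7,-4,E); sL=25/8, sR=25/18; mL=-125/72, mR=-425/144; mL+mR=-75/16 → advance -1; mR−mL=-175/144 → turn -1·90°
n=6: pose=(-8,-4,S); sL=40/29, sR=200/169; mL=-960/4901, mR=-9180/4901; mL+mR=-60/29 → advance -1; mR−mL=-8220/4901 → turn -1·90°
n=7: pose=(-8,-3,W); sL=100/73, sR=100/37; mL=3600/2701, mR=-9150/2701; mL+mR=-150/73 → advance -1; mR−mL=-12750/2701 → turn -1·90°

0 40/13 200/49 640/637 -3580/637 -7 -3 N
1 25/8 25/18 -125/72 -425/144 -7 -4 E
2 40/29 200/169 -960/4901 -9180/4901 -8 -4 S
3 100/73 100/37 3600/2701 -9150/2701 -8 -3 W
4 40/13 200/49 640/637 -3580/637 -7 -3 N
5 25/8 25/18 -125/72 -425/144 -7 -4 E
6 40/29 200/169 -960/4901 -9180/4901 -8 -4 S
7 100/73 100/37 3600/2701 -9150/2701 -8 -3 W
final -7 -3 N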